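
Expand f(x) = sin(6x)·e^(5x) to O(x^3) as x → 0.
6*x + 30*x**2 + O(x**3)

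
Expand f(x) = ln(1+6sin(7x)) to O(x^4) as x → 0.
42*x - 882*x**2 + 24353*x**3 + O(x**4)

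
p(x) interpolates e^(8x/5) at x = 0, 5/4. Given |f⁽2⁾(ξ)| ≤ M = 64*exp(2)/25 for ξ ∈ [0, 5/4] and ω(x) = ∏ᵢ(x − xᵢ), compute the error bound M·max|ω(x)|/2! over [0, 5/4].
exp(2)/2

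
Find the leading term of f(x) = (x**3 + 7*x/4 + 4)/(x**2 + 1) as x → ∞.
x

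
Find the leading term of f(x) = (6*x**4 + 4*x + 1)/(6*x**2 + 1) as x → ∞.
x**2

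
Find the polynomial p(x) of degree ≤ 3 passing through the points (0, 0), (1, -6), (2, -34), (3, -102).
-3*x**3 - 2*x**2 - x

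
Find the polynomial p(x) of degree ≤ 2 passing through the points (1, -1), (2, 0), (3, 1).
x - 2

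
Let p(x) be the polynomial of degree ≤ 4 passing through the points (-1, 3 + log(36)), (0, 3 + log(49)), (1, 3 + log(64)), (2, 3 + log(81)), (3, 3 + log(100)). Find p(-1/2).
3 + log(147*14**(3/16)*3**(27/64)*5**(59/64)/40)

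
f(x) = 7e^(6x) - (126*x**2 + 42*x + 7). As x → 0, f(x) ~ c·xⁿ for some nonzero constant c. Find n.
3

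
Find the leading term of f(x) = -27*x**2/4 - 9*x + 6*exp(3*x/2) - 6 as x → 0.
27*x**3/8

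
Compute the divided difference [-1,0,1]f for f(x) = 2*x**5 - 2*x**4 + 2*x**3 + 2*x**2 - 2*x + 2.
0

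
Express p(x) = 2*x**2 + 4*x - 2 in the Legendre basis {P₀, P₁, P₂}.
(-4/3)P₀ + (4)P₁ + (4/3)P₂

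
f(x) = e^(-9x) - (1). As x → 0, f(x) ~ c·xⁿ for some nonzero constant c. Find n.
1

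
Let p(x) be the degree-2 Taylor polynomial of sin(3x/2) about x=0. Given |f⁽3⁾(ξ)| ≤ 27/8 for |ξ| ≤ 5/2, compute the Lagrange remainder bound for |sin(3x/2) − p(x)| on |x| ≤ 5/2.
1125/128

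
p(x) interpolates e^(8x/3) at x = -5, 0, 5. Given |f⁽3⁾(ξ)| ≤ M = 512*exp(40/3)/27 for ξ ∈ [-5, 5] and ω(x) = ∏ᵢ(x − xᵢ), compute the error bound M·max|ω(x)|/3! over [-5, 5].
64000*sqrt(3)*exp(40/3)/729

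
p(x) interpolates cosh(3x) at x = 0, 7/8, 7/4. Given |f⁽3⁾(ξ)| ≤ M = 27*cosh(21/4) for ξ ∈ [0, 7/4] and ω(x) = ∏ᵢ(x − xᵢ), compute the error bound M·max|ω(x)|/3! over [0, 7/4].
343*sqrt(3)*cosh(21/4)/512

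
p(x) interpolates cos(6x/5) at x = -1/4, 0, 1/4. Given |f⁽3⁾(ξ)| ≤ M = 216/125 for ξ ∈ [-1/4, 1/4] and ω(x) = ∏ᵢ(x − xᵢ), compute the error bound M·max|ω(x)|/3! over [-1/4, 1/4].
sqrt(3)/1000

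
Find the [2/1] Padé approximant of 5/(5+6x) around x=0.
1/(6*x/5 + 1)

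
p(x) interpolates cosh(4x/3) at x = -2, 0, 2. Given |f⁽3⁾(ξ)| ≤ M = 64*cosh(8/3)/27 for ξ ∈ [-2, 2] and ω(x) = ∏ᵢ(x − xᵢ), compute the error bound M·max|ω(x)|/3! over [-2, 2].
512*sqrt(3)*cosh(8/3)/729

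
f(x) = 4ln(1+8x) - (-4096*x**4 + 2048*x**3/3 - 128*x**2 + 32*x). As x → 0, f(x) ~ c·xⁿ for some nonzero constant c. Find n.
5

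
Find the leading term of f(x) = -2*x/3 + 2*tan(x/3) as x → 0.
2*x**3/81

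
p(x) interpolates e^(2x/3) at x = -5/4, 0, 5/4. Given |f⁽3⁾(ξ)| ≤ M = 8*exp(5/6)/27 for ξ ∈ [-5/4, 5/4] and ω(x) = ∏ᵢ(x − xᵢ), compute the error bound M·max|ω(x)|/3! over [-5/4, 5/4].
125*sqrt(3)*exp(5/6)/5832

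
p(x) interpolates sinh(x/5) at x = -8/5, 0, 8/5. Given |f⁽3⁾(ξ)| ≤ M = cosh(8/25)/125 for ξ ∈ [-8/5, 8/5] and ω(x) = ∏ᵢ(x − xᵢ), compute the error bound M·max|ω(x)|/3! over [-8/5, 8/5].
512*sqrt(3)*cosh(8/25)/421875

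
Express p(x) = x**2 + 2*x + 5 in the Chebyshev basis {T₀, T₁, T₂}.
(11/2)T₀ + (2)T₁ + (1/2)T₂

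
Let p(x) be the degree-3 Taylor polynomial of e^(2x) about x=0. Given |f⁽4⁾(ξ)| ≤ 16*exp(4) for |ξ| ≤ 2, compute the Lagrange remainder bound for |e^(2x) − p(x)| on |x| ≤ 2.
32*exp(4)/3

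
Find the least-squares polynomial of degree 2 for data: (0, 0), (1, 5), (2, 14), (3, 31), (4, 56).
16/35 + (3/35)x + (24/7)x²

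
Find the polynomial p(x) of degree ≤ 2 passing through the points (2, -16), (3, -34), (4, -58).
-3*x**2 - 3*x + 2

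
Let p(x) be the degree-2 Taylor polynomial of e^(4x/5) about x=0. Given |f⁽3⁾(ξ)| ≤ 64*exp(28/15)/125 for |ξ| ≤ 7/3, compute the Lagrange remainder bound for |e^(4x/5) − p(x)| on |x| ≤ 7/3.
10976*exp(28/15)/10125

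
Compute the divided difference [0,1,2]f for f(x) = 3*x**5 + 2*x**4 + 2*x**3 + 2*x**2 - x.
67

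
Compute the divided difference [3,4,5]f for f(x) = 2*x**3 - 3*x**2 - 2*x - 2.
21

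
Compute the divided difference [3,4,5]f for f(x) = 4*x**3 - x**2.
47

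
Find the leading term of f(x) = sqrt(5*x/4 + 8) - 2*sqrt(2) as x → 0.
5*sqrt(2)*x/32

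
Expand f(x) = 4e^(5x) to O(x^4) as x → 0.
4 + 20*x + 50*x**2 + 250*x**3/3 + O(x**4)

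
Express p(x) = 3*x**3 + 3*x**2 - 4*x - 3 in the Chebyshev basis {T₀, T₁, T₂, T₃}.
(-3/2)T₀ + (-7/4)T₁ + (3/2)T₂ + (3/4)T₃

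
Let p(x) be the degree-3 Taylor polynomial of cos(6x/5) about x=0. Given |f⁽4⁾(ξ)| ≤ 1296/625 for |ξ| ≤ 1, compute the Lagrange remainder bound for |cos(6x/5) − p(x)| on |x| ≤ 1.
54/625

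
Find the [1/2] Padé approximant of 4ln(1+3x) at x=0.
12*x/(-3*x**2/4 + 3*x/2 + 1)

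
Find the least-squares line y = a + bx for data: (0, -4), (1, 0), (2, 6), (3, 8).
a = -19/5, b = 21/5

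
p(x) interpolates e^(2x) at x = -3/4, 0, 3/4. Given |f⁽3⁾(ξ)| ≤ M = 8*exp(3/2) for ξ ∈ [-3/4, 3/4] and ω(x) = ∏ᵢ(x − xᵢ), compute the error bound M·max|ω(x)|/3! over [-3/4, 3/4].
sqrt(3)*exp(3/2)/8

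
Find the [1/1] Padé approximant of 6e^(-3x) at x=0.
(6 - 9*x)/(3*x/2 + 1)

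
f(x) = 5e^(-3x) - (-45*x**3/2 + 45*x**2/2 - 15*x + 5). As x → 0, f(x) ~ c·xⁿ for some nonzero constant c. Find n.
4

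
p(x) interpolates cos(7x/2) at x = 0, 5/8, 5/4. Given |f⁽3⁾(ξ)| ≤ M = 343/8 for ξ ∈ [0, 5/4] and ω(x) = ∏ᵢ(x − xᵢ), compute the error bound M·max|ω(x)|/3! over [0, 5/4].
42875*sqrt(3)/110592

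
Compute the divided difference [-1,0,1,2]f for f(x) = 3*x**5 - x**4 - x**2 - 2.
13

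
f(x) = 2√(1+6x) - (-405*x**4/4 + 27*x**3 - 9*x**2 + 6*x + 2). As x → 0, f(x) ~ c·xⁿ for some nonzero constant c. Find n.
5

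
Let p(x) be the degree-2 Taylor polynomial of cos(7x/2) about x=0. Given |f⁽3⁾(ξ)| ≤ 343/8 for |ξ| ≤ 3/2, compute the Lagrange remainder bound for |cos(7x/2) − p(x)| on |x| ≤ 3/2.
3087/128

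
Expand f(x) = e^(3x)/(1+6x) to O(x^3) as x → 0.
1 - 3*x + 45*x**2/2 + O(x**3)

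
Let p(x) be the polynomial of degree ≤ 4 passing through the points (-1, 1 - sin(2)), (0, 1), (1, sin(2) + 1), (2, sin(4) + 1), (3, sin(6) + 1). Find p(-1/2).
-105*sin(2)/128 + 7*sin(4)/32 - 5*sin(6)/128 + 1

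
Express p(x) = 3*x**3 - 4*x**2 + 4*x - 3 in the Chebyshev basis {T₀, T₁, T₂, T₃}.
(-5)T₀ + (25/4)T₁ + (-2)T₂ + (3/4)T₃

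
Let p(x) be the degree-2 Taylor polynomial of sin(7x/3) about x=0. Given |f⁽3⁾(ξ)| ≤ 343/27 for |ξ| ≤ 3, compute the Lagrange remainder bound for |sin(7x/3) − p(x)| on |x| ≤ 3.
343/6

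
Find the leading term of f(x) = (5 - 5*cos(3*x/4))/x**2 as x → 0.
45/32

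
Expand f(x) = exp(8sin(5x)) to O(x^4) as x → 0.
1 + 40*x + 800*x**2 + 10500*x**3 + O(x**4)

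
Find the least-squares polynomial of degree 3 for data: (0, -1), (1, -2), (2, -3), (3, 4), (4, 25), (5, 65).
-8/9 + (22/189)x + (-659/252)x² + (113/108)x³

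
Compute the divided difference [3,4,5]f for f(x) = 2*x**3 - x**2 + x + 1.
23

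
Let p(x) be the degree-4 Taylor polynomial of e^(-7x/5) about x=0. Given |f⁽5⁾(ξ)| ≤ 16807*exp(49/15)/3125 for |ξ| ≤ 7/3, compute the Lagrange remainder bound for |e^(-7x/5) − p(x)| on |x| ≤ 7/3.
282475249*exp(49/15)/91125000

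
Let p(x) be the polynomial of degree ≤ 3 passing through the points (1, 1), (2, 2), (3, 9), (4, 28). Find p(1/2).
7/8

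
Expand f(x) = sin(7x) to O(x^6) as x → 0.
7*x - 343*x**3/6 + 16807*x**5/120 + O(x**6)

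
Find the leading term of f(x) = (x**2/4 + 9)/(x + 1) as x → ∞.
x/4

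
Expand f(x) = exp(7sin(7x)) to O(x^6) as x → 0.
1 + 49*x + 2401*x**2/2 + 19208*x**3 + 1764735*x**4/8 + 28118111*x**5/15 + O(x**6)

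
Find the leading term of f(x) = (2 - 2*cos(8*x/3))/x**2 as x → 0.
64/9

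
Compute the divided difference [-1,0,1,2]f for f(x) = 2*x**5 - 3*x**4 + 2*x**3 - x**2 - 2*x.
6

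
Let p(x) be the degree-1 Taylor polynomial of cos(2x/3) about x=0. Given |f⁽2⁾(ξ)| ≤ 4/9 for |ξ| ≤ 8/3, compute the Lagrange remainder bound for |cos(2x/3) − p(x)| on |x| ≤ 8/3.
128/81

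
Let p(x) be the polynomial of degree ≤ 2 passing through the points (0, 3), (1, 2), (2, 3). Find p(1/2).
9/4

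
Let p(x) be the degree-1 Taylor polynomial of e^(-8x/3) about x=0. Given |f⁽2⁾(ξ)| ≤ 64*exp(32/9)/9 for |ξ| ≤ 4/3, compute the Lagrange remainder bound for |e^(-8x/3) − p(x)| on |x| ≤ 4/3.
512*exp(32/9)/81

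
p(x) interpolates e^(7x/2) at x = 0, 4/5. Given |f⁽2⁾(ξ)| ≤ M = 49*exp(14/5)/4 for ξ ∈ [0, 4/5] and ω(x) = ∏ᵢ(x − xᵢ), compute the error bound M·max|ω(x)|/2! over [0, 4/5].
49*exp(14/5)/50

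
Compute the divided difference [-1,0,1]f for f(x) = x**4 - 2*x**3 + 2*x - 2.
1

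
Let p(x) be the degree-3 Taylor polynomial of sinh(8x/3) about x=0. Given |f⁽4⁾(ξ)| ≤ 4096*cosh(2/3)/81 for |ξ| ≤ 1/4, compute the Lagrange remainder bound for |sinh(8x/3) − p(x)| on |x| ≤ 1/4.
2*cosh(2/3)/243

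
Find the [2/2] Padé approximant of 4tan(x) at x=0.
4*x/(1 - x**2/3)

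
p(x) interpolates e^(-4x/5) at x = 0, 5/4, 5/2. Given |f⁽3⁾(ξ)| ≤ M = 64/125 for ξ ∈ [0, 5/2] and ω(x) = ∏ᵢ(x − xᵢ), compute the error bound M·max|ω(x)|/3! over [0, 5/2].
sqrt(3)/27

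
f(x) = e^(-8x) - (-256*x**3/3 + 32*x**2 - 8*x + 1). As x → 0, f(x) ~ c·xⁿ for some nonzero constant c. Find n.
4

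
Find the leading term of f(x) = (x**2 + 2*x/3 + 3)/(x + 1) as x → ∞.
x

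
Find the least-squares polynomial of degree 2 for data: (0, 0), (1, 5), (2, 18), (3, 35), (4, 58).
-2/7 + (111/35)x + (20/7)x²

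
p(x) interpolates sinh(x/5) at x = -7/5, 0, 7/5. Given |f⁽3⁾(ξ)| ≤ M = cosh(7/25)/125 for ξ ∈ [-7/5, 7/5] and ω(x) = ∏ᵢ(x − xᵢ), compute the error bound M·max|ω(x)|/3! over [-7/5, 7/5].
343*sqrt(3)*cosh(7/25)/421875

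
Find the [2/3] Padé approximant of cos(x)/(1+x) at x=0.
(1 - 5*x**2/12)/(x**3/12 + x**2/12 + x + 1)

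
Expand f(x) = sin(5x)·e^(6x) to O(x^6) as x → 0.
5*x + 30*x**2 + 415*x**3/6 + 55*x**4 - 1895*x**5/24 + O(x**6)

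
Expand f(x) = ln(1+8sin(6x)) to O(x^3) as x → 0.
48*x - 1152*x**2 + O(x**3)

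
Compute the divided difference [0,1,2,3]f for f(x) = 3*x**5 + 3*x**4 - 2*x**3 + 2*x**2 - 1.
91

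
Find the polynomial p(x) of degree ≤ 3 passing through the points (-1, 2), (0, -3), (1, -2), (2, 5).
3*x**2 - 2*x - 3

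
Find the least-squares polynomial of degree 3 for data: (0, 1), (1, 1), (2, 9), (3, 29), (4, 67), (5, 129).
58/63 + (-547/378)x + (55/63)x² + (49/54)x³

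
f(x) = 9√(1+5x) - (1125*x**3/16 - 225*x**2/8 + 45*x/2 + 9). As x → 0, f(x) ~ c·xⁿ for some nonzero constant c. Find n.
4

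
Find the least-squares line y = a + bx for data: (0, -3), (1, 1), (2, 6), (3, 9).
a = -29/10, b = 41/10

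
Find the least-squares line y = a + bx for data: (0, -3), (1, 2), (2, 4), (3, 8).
a = -5/2, b = 7/2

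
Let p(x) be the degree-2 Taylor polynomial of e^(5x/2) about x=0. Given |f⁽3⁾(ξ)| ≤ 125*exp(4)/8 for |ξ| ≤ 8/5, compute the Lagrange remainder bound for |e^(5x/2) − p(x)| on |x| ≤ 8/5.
32*exp(4)/3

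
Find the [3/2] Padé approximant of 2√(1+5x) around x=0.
(125*x**3/16 + 225*x**2/8 + 15*x + 2)/(75*x**2/16 + 5*x + 1)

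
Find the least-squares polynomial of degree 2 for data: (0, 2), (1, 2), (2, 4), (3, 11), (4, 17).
64/35 + (-67/70)x + (17/14)x²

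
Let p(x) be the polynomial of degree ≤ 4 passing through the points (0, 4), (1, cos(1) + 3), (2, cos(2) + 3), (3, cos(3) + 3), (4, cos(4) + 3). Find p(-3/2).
-693*cos(1)/32 + 1485*cos(2)/64 + 315*cos(4)/128 - 385*cos(3)/32 + 1539/128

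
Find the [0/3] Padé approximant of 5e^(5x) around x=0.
5/(-125*x**3/6 + 25*x**2/2 - 5*x + 1)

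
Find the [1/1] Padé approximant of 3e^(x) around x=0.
(3*x/2 + 3)/(1 - x/2)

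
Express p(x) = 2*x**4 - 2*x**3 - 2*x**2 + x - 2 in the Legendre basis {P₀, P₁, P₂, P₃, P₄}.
(-34/15)P₀ + (-1/5)P₁ + (-4/21)P₂ + (-4/5)P₃ + (16/35)P₄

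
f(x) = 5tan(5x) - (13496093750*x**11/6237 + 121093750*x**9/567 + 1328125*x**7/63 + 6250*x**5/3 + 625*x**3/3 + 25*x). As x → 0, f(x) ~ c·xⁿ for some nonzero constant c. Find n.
13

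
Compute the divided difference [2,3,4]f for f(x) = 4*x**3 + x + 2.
36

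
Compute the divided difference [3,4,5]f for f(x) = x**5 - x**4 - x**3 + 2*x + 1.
551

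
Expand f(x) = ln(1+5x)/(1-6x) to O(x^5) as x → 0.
5*x + 35*x**2/2 + 440*x**3/3 + 2895*x**4/4 + O(x**5)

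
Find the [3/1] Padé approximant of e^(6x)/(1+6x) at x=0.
(99*x**3/2 + 18*x**2 + 27*x/4 + 1)/(27*x/4 + 1)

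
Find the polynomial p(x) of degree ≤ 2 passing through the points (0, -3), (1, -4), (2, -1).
2*x**2 - 3*x - 3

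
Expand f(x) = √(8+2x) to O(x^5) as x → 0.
2*sqrt(2) + sqrt(2)*x/4 - sqrt(2)*x**2/64 + sqrt(2)*x**3/512 - 5*sqrt(2)*x**4/16384 + O(x**5)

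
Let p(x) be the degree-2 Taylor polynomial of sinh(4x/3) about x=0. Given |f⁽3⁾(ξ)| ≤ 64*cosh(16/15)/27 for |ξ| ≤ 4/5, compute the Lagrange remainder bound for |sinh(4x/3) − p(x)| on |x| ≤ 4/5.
2048*cosh(16/15)/10125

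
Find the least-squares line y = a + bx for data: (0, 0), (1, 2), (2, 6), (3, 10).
a = -3/5, b = 17/5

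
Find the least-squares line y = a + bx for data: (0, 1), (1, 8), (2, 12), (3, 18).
a = 3/2, b = 11/2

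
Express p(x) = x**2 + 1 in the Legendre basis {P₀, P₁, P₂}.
(4/3)P₀ + (2/3)P₂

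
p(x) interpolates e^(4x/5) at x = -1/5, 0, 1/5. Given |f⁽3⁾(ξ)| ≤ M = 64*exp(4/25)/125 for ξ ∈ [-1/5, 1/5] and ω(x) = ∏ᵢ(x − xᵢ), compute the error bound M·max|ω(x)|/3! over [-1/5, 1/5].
64*sqrt(3)*exp(4/25)/421875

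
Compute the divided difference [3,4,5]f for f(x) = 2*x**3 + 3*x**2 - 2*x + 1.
27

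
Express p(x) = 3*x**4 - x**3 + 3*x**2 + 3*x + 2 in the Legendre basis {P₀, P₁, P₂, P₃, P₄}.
(18/5)P₀ + (12/5)P₁ + (26/7)P₂ + (-2/5)P₃ + (24/35)P₄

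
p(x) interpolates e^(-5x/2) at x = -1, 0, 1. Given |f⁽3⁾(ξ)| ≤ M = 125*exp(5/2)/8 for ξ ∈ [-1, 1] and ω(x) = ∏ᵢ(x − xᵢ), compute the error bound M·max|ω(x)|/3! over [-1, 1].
125*sqrt(3)*exp(5/2)/216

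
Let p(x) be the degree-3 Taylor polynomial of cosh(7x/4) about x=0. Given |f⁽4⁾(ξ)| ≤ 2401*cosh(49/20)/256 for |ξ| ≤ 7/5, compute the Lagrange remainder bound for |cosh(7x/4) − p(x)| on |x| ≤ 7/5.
5764801*cosh(49/20)/3840000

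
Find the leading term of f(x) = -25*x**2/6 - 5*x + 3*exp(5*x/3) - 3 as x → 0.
125*x**3/54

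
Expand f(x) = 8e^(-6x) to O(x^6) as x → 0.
8 - 48*x + 144*x**2 - 288*x**3 + 432*x**4 - 2592*x**5/5 + O(x**6)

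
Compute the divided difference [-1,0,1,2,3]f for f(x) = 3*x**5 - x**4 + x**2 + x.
14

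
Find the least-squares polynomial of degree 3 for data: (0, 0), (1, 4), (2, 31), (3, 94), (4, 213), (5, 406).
-3/14 + (37/84)x + (11/7)x² + (35/12)x³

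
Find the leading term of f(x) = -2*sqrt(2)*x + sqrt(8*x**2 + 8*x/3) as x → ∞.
sqrt(2)/3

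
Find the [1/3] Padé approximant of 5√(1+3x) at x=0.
(105*x/8 + 5)/(27*x**3/64 - 9*x**2/16 + 9*x/8 + 1)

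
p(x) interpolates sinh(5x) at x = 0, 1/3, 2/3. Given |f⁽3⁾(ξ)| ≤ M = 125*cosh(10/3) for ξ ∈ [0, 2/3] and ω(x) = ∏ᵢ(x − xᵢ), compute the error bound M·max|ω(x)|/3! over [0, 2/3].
125*sqrt(3)*cosh(10/3)/729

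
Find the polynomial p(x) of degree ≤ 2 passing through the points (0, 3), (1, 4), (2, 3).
-x**2 + 2*x + 3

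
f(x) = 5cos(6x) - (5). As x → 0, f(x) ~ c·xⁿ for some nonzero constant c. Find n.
2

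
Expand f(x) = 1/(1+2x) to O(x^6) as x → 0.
1 - 2*x + 4*x**2 - 8*x**3 + 16*x**4 - 32*x**5 + O(x**6)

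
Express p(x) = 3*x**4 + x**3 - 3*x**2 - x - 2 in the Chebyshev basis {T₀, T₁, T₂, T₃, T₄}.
(-19/8)T₀ + (-1/4)T₁ + (1/4)T₃ + (3/8)T₄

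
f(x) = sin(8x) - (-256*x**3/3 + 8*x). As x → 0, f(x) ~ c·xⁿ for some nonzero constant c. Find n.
5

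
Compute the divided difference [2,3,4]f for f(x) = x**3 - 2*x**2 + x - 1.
7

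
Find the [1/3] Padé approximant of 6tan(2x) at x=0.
12*x/(1 - 4*x**2/3)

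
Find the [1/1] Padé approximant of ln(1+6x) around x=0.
6*x/(3*x + 1)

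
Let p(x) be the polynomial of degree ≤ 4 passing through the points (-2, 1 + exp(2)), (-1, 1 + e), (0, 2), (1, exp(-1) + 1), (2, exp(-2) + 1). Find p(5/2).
(-420*e + 315 + (-180*e + 35*exp(2) + 506)*exp(2))*exp(-2)/128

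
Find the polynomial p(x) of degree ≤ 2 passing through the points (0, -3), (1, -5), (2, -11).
-2*x**2 - 3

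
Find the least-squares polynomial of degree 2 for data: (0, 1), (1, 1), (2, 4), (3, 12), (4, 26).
46/35 + (-233/70)x + (33/14)x²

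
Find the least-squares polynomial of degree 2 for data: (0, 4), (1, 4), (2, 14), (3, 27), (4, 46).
121/35 + (-71/70)x + (41/14)x²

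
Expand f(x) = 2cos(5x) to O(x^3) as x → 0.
2 - 25*x**2 + O(x**3)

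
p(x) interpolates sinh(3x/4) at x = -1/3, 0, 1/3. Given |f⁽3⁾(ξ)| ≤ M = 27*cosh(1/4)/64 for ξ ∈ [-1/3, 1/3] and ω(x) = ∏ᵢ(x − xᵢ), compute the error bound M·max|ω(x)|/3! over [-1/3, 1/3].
sqrt(3)*cosh(1/4)/1728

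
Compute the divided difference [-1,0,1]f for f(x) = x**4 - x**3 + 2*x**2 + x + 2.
3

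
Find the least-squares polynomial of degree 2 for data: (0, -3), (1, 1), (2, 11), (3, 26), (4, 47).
-106/35 + (19/14)x + (39/14)x²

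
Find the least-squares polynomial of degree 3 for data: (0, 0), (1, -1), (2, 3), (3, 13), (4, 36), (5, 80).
-17/63 + (311/378)x + (-59/36)x² + (101/108)x³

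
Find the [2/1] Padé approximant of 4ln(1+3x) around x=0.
6*x*(x + 2)/(2*x + 1)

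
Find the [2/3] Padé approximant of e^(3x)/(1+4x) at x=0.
(699*x**2/860 + 66*x/43 + 1)/(2409*x**3/860 - 4431*x**2/860 + 109*x/43 + 1)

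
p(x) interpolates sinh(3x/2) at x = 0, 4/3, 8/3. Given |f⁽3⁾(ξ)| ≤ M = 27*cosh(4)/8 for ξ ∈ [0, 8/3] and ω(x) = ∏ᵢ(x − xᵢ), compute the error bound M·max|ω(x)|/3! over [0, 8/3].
8*sqrt(3)*cosh(4)/27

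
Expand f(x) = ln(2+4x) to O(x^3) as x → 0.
log(2) + 2*x - 2*x**2 + O(x**3)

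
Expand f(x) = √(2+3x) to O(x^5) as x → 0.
sqrt(2) + 3*sqrt(2)*x/4 - 9*sqrt(2)*x**2/32 + 27*sqrt(2)*x**3/128 - 405*sqrt(2)*x**4/2048 + O(x**5)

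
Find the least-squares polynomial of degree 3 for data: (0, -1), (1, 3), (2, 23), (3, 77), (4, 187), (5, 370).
-1 + (39/14)x + (-55/28)x² + (13/4)x³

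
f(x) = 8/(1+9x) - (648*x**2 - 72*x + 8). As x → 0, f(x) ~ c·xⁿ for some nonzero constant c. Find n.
3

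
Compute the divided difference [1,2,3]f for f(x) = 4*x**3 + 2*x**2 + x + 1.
26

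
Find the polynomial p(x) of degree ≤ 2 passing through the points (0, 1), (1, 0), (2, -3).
1 - x**2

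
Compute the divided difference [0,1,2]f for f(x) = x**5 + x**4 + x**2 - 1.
23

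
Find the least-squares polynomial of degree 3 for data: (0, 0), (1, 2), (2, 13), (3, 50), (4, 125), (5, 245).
5/14 + (-43/28)x + (3/28)x² + (2)x³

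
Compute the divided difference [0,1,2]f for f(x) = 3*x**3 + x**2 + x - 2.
10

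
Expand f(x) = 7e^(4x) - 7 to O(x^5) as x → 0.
28*x + 56*x**2 + 224*x**3/3 + 224*x**4/3 + O(x**5)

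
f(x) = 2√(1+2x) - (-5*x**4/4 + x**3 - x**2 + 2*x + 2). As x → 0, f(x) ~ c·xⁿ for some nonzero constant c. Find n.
5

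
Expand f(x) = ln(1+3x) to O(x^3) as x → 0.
3*x - 9*x**2/2 + O(x**3)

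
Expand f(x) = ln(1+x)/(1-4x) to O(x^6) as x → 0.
x + 7*x**2/2 + 43*x**3/3 + 685*x**4/12 + 3428*x**5/15 + O(x**6)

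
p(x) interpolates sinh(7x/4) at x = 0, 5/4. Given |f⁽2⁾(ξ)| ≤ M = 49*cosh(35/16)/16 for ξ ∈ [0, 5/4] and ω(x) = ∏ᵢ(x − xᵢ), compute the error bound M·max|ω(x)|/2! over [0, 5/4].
1225*cosh(35/16)/2048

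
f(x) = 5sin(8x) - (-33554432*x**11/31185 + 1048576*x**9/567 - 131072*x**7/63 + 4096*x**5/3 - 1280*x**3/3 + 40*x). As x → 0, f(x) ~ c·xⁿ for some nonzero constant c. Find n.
13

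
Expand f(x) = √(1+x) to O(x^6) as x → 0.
1 + x/2 - x**2/8 + x**3/16 - 5*x**4/128 + 7*x**5/256 + O(x**6)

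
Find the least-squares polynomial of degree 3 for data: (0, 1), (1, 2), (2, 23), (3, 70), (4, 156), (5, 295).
29/42 + (-605/252)x + (235/84)x² + (17/9)x³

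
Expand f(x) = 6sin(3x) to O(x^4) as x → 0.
18*x - 27*x**3 + O(x**4)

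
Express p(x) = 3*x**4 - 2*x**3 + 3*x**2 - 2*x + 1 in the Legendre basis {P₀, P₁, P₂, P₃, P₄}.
(13/5)P₀ + (-16/5)P₁ + (26/7)P₂ + (-4/5)P₃ + (24/35)P₄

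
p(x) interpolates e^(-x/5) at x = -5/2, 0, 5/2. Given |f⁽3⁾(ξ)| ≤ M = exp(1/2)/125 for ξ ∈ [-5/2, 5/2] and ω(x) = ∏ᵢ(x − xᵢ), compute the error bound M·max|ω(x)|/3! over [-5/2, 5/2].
sqrt(3)*exp(1/2)/216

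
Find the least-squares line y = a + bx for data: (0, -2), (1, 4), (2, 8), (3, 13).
a = -8/5, b = 49/10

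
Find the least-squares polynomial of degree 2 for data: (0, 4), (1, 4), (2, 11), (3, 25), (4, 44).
134/35 + (-193/70)x + (45/14)x²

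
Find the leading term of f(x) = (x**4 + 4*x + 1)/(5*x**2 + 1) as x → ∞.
x**2/5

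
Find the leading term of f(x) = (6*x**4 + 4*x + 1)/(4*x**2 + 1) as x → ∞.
3*x**2/2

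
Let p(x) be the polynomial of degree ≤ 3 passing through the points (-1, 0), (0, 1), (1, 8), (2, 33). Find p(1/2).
3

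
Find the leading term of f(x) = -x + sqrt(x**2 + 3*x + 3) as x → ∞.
3/2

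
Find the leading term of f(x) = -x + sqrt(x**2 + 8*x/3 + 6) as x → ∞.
4/3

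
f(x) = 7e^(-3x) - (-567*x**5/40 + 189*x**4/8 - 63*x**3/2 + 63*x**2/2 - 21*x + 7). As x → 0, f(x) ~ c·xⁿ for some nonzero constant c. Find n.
6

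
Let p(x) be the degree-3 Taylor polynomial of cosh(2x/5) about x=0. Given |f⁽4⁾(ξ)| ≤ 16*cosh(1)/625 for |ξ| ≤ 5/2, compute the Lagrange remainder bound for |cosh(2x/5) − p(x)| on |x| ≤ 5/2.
cosh(1)/24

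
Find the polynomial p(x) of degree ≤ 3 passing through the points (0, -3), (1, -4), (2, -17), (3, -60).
-3*x**3 + 3*x**2 - x - 3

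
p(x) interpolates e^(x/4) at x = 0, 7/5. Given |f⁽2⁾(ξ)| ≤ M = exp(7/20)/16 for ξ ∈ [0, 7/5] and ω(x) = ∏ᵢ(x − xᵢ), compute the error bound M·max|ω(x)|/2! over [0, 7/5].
49*exp(7/20)/3200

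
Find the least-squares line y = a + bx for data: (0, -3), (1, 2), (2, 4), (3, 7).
a = -23/10, b = 16/5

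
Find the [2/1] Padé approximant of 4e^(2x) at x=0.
(8*x**2/3 + 16*x/3 + 4)/(1 - 2*x/3)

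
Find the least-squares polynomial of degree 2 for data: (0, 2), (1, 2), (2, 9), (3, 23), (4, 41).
61/35 + (-167/70)x + (43/14)x²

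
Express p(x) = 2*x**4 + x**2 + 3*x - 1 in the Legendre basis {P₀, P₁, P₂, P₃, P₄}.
(-4/15)P₀ + (3)P₁ + (38/21)P₂ + (16/35)P₄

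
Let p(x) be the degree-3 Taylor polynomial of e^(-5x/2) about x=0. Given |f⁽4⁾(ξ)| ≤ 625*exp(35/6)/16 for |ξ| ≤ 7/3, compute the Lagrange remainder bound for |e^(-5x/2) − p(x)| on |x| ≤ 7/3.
1500625*exp(35/6)/31104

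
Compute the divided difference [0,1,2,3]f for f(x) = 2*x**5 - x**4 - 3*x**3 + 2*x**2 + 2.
41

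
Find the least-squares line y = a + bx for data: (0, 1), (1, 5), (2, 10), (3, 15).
a = 7/10, b = 47/10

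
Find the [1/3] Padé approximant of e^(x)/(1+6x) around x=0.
(23*x/68 + 1)/(397*x**3/408 - 259*x**2/68 + 363*x/68 + 1)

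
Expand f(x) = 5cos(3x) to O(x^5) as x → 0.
5 - 45*x**2/2 + 135*x**4/8 + O(x**5)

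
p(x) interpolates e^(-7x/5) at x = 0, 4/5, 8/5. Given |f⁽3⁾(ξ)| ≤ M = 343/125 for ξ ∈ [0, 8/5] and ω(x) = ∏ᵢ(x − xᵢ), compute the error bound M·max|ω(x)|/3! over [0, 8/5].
21952*sqrt(3)/421875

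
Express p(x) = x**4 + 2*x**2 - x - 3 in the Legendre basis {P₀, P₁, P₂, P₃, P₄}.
(-32/15)P₀ - P₁ + (40/21)P₂ + (8/35)P₄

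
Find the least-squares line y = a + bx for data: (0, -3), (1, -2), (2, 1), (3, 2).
a = -16/5, b = 9/5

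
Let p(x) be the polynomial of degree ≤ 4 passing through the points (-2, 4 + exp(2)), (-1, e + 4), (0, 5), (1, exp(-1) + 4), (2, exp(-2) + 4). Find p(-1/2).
(-20*e + 3 + (-5*exp(2) + 60*e + 602)*exp(2))*exp(-2)/128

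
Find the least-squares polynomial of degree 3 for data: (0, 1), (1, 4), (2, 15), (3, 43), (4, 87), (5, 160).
20/21 + (67/126)x + (32/21)x² + (17/18)x³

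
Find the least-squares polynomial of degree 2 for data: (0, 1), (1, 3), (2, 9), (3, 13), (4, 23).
1 + (7/5)x + x²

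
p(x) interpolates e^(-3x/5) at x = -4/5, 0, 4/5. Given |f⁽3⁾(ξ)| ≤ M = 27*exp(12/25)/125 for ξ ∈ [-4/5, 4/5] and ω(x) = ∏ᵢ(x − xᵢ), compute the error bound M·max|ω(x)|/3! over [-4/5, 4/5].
64*sqrt(3)*exp(12/25)/15625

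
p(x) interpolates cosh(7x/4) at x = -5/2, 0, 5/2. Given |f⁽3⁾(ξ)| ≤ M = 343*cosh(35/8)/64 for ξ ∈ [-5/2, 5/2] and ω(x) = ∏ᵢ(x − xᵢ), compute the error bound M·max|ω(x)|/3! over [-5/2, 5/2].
42875*sqrt(3)*cosh(35/8)/13824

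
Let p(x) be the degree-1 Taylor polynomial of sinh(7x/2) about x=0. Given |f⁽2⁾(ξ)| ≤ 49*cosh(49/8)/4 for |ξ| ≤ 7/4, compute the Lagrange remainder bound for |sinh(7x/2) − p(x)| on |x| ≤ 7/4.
2401*cosh(49/8)/128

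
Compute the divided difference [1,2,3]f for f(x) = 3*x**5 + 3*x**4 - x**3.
339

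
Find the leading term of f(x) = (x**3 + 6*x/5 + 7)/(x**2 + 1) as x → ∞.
x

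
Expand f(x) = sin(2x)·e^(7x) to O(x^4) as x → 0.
2*x + 14*x**2 + 143*x**3/3 + O(x**4)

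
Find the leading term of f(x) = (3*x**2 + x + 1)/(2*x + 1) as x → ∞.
3*x/2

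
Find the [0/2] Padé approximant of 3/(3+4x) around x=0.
1/(4*x/3 + 1)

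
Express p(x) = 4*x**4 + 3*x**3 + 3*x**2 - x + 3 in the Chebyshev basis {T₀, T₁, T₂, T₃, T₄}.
(6)T₀ + (5/4)T₁ + (7/2)T₂ + (3/4)T₃ + (1/2)T₄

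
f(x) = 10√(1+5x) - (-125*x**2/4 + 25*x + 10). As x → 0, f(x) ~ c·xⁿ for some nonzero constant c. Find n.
3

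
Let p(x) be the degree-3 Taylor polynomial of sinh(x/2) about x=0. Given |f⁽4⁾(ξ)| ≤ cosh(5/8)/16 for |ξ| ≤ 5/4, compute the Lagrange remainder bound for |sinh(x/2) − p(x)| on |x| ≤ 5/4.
625*cosh(5/8)/98304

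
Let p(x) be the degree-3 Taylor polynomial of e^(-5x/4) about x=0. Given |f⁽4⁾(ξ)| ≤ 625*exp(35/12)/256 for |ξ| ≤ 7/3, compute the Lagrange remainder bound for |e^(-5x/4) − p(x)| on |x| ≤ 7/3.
1500625*exp(35/12)/497664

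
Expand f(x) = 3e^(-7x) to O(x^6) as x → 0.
3 - 21*x + 147*x**2/2 - 343*x**3/2 + 2401*x**4/8 - 16807*x**5/40 + O(x**6)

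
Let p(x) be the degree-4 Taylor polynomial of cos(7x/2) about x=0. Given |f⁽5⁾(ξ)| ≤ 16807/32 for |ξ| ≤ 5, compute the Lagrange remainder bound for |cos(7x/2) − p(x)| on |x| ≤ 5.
10504375/768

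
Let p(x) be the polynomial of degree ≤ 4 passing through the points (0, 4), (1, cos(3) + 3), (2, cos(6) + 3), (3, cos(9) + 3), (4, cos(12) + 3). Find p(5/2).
15*cos(9)/32 - 5*cos(12)/128 - 5*cos(3)/32 + 45*cos(6)/64 + 387/128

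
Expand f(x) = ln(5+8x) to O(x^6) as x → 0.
log(5) + 8*x/5 - 32*x**2/25 + 512*x**3/375 - 1024*x**4/625 + 32768*x**5/15625 + O(x**6)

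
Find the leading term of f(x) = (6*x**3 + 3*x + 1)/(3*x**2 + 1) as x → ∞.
2*x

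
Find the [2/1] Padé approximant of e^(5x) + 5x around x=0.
(-25*x**2/6 + 25*x/3 + 1)/(1 - 5*x/3)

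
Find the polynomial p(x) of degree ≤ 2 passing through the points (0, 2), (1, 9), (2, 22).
3*x**2 + 4*x + 2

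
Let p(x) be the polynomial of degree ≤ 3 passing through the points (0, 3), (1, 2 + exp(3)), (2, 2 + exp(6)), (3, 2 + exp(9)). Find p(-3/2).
-35*exp(9)/16 - 189*exp(3)/16 + 137/16 + 135*exp(6)/16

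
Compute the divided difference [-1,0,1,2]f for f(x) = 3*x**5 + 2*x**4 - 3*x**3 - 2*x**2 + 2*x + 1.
16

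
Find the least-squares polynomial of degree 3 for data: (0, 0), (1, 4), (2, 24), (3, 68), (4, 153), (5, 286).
-5/126 + (641/756)x + (95/63)x² + (211/108)x³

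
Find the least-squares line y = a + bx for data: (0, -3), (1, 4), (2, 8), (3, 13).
a = -23/10, b = 26/5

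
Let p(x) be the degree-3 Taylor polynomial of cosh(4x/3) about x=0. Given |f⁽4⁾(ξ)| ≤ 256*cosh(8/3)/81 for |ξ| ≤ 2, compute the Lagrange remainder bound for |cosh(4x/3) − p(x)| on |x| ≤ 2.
512*cosh(8/3)/243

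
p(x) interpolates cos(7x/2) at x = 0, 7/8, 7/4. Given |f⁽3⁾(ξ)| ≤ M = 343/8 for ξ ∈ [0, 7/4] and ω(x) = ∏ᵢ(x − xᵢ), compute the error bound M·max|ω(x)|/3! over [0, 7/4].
117649*sqrt(3)/110592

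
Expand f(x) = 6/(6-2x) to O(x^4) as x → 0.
1 + x/3 + x**2/9 + x**3/27 + O(x**4)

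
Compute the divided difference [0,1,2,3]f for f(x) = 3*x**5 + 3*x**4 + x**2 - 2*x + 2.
93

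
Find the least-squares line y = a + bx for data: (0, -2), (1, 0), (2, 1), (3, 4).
a = -21/10, b = 19/10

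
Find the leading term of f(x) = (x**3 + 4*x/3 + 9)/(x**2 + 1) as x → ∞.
x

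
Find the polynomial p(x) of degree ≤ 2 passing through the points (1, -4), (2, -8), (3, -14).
-x**2 - x - 2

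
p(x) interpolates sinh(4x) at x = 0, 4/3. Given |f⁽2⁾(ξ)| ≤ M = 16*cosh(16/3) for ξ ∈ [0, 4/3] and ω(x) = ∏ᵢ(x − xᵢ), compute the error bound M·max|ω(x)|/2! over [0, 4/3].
32*cosh(16/3)/9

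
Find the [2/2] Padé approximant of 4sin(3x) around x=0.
12*x/(3*x**2/2 + 1)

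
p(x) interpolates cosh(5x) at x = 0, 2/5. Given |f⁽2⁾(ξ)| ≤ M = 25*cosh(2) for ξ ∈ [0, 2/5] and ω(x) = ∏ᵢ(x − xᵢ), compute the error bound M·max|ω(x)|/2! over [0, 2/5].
cosh(2)/2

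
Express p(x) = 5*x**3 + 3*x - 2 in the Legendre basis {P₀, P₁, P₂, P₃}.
(-2)P₀ + (6)P₁ + (2)P₃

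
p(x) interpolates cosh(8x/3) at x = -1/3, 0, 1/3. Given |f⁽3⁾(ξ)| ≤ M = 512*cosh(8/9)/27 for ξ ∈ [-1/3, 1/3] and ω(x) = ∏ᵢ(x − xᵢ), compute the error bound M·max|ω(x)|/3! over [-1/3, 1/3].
512*sqrt(3)*cosh(8/9)/19683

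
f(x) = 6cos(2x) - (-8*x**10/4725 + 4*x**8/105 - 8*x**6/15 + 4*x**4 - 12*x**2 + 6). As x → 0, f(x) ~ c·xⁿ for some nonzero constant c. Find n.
12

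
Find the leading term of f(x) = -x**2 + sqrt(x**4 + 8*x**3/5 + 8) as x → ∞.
4*x/5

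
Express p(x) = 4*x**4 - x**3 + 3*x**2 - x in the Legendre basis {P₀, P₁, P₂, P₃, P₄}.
(9/5)P₀ + (-8/5)P₁ + (30/7)P₂ + (-2/5)P₃ + (32/35)P₄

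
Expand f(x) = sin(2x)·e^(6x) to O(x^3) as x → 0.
2*x + 12*x**2 + O(x**3)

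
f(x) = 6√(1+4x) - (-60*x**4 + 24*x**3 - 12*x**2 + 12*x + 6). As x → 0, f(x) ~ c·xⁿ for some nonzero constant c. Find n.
5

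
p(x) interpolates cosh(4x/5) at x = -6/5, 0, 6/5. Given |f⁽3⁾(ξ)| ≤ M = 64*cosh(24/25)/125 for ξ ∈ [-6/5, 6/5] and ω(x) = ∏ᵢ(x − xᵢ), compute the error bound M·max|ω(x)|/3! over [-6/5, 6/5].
512*sqrt(3)*cosh(24/25)/15625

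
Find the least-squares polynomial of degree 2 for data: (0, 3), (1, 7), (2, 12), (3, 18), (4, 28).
114/35 + (167/70)x + (13/14)x²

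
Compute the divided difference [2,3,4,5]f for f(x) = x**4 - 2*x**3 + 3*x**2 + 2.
12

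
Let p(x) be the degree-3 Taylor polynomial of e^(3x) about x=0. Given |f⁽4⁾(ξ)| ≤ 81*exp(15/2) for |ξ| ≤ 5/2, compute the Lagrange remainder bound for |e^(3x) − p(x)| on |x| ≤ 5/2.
16875*exp(15/2)/128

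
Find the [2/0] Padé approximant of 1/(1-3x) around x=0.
9*x**2 + 3*x + 1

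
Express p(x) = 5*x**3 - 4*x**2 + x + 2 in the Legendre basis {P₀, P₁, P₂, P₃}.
(2/3)P₀ + (4)P₁ + (-8/3)P₂ + (2)P₃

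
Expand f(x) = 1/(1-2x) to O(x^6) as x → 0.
1 + 2*x + 4*x**2 + 8*x**3 + 16*x**4 + 32*x**5 + O(x**6)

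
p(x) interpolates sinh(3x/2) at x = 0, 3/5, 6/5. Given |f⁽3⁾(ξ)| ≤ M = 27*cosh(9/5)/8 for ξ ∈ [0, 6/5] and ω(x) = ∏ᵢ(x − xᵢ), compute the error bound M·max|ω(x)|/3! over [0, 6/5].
27*sqrt(3)*cosh(9/5)/1000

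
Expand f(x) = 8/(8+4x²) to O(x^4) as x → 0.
1 - x**2/2 + O(x**4)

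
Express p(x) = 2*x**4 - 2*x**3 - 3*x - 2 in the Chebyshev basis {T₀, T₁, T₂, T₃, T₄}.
(-5/4)T₀ + (-9/2)T₁ + T₂ + (-1/2)T₃ + (1/4)T₄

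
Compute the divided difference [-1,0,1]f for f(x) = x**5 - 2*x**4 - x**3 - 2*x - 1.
-2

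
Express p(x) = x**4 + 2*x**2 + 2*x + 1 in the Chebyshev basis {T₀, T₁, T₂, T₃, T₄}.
(19/8)T₀ + (2)T₁ + (3/2)T₂ + (1/8)T₄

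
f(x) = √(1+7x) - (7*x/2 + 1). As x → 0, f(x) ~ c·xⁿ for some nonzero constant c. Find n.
2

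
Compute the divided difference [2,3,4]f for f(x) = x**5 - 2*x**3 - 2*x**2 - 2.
265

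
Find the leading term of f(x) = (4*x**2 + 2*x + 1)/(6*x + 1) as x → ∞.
2*x/3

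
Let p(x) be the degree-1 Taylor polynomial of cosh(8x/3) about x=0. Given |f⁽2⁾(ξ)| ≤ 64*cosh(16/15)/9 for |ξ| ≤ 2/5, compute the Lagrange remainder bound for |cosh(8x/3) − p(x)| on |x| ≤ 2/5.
128*cosh(16/15)/225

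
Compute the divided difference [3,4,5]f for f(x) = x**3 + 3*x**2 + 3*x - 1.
15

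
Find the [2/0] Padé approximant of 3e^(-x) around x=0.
3*x**2/2 - 3*x + 3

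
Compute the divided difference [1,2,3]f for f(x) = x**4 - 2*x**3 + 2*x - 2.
13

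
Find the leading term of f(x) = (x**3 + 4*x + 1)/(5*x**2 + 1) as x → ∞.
x/5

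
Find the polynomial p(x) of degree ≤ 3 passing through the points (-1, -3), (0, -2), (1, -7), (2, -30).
-2*x**3 - 3*x**2 - 2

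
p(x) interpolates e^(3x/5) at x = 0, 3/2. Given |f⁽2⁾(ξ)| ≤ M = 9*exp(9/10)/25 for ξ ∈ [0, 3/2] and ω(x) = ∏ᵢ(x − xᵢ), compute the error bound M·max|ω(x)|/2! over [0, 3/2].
81*exp(9/10)/800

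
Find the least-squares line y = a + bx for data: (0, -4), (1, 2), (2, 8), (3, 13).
a = -19/5, b = 57/10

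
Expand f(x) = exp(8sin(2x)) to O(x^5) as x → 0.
1 + 16*x + 128*x**2 + 672*x**3 + 2560*x**4 + O(x**5)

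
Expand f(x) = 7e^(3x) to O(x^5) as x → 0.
7 + 21*x + 63*x**2/2 + 63*x**3/2 + 189*x**4/8 + O(x**5)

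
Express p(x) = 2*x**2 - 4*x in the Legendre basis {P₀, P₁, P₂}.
(2/3)P₀ + (-4)P₁ + (4/3)P₂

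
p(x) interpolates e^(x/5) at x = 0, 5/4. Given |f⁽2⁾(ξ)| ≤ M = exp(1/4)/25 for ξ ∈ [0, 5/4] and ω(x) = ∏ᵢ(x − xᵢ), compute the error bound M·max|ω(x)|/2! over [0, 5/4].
exp(1/4)/128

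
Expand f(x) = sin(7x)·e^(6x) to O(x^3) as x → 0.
7*x + 42*x**2 + O(x**3)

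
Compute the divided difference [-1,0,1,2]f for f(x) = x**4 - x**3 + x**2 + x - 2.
1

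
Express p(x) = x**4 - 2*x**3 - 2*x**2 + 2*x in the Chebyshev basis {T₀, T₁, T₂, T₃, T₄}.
(-5/8)T₀ + (1/2)T₁ + (-1/2)T₂ + (-1/2)T₃ + (1/8)T₄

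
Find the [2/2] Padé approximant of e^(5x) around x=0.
(25*x**2/12 + 5*x/2 + 1)/(25*x**2/12 - 5*x/2 + 1)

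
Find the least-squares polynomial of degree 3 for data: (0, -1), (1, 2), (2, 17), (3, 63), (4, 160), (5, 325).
-17/18 + (2231/756)x + (-829/252)x² + (85/27)x³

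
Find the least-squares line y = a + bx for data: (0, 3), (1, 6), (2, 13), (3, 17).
a = 12/5, b = 49/10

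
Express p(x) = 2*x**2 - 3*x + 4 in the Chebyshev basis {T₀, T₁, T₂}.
(5)T₀ + (-3)T₁ + T₂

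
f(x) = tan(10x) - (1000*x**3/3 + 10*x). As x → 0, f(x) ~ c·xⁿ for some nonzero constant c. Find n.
5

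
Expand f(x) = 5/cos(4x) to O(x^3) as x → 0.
5 + 40*x**2 + O(x**3)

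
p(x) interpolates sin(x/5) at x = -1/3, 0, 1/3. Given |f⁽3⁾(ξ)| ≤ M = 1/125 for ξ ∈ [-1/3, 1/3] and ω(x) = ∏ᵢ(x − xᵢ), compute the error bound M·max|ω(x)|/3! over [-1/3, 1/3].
sqrt(3)/91125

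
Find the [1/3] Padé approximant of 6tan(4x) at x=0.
24*x/(1 - 16*x**2/3)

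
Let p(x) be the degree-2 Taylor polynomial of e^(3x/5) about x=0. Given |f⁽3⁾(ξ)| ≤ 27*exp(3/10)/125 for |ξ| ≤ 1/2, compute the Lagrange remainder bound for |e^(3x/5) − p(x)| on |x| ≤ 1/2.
9*exp(3/10)/2000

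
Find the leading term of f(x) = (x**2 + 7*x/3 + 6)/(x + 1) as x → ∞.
x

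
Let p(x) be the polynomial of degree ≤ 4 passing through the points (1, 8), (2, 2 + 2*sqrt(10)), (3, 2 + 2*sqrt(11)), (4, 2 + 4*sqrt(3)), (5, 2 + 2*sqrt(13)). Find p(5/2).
-5*sqrt(3)/8 + 3*sqrt(13)/64 + 113/64 + 15*sqrt(10)/16 + 45*sqrt(11)/32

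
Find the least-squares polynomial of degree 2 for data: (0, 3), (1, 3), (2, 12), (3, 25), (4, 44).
13/5 + (-8/5)x + (3)x²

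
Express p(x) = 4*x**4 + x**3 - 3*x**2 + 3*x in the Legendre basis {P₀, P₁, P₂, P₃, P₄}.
(-1/5)P₀ + (18/5)P₁ + (2/7)P₂ + (2/5)P₃ + (32/35)P₄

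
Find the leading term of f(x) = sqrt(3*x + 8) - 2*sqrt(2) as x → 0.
3*sqrt(2)*x/8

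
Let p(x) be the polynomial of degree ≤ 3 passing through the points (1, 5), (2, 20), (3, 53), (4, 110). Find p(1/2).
19/8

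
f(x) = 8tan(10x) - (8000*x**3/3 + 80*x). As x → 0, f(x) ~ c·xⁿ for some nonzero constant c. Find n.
5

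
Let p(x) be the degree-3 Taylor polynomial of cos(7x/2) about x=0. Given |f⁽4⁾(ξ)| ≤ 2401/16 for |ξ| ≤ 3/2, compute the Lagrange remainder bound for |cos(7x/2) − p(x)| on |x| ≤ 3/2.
64827/2048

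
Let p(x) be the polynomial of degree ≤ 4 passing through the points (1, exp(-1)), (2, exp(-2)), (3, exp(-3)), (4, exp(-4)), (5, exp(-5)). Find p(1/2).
(-420*exp(3) - 180*e + 35 + 378*exp(2) + 315*exp(4))*exp(-5)/128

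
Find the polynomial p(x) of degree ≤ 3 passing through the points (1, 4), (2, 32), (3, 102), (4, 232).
3*x**3 + 3*x**2 - 2*x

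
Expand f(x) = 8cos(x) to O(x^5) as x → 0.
8 - 4*x**2 + x**4/3 + O(x**5)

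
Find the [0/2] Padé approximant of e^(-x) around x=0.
1/(x**2/2 + x + 1)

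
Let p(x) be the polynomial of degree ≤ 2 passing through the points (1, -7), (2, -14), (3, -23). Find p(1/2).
-17/4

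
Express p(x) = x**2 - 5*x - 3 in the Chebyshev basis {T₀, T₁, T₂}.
(-5/2)T₀ + (-5)T₁ + (1/2)T₂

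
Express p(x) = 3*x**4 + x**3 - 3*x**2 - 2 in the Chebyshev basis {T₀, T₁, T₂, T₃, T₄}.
(-19/8)T₀ + (3/4)T₁ + (1/4)T₃ + (3/8)T₄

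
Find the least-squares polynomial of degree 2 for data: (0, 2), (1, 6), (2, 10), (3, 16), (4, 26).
12/5 + (9/5)x + x²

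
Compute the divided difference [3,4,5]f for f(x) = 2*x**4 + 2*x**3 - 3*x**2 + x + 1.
215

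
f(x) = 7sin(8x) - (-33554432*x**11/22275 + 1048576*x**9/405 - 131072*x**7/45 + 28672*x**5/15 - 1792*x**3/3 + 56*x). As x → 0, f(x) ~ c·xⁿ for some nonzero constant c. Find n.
13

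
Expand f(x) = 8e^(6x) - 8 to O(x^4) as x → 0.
48*x + 144*x**2 + 288*x**3 + O(x**4)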